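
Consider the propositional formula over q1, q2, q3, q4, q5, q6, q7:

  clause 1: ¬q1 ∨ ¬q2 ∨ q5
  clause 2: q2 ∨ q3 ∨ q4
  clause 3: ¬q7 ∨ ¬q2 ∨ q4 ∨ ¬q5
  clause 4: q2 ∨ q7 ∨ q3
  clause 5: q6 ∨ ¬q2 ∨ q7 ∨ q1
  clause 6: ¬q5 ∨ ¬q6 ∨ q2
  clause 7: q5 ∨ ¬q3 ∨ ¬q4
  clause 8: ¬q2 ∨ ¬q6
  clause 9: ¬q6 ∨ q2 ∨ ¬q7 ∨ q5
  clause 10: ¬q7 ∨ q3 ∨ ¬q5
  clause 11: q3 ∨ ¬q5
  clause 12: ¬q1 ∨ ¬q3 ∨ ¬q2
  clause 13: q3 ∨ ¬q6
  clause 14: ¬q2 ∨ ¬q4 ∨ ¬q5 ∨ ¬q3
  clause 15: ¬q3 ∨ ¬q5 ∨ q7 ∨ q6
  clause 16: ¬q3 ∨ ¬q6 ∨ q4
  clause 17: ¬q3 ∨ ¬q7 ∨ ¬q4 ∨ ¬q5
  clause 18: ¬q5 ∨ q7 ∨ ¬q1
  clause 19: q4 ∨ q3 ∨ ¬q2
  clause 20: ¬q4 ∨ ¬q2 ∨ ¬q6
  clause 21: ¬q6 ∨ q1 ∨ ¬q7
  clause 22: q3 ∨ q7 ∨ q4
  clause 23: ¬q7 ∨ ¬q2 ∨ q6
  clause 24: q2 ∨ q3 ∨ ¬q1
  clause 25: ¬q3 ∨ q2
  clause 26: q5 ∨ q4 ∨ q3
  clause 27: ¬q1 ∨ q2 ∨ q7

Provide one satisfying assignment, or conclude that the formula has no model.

Suppose q2 = False.
From the singleton clause (¬q3), q3 = False.
From the singleton clause (q4), q4 = True.
From the singleton clause (q7), q7 = True.
From the singleton clause (¬q5), q5 = False.
From the singleton clause (¬q6), q6 = False.
From the singleton clause (¬q1), q1 = False.
All clauses are satisfied.

q1: False,  q2: False,  q3: False,  q4: True,  q5: False,  q6: False,  q7: True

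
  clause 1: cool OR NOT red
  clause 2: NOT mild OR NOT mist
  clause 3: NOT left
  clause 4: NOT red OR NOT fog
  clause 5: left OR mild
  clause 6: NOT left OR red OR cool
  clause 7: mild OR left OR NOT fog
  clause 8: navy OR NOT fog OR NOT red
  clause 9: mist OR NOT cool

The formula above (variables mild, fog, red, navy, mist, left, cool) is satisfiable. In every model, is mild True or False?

Suppose mild = false.
From the singleton clause (NOT left), left = false.
That conflicts with the unit clause (left).
So every satisfying assignment has mild = True.

True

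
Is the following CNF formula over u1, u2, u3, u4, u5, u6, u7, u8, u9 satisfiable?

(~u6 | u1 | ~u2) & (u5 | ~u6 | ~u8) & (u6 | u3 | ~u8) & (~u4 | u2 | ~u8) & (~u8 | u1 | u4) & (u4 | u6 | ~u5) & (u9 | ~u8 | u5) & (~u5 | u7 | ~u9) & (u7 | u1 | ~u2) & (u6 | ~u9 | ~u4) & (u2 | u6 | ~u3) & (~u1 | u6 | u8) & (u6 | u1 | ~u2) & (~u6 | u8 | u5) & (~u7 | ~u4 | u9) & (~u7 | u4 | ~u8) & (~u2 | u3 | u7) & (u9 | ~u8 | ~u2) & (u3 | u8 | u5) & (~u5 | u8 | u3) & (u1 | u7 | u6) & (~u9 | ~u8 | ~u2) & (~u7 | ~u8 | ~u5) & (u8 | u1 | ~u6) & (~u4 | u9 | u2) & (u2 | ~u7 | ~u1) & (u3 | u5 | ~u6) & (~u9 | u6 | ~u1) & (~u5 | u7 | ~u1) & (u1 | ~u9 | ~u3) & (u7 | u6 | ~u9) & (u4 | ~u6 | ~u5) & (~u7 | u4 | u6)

Yes, satisfiable

Branch on u6: set u6 = 1.
Branch on u1: set u1 = 1.
Branch on u5: set u5 = 1.
(u7) alone gives u7 = 1.
(~u8) alone gives u8 = 0.
(u3) alone gives u3 = 1.
(u2) alone gives u2 = 1.
(u4) alone gives u4 = 1.
(u9) alone gives u9 = 1.
This assignment satisfies each clause.
A satisfying assignment: u1: 1; u2: 1; u3: 1; u4: 1; u5: 1; u6: 1; u7: 1; u8: 0; u9: 1.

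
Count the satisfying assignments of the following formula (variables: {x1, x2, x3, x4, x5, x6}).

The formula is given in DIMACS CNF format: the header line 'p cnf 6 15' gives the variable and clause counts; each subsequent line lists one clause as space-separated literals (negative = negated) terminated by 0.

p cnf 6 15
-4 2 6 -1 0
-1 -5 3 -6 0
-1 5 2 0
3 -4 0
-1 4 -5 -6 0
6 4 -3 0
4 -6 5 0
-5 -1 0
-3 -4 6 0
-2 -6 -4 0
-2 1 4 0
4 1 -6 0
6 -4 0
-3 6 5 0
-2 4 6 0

There are 2^6 = 64 truth assignments over (x1, x2, x3, x4, x5, x6).
Split on x1. With x1 = True, the clauses containing x1 are satisfied and ¬x1 drops from the rest; 0 of the 2^5 = 32 assignments to the other variables satisfy what remains.
With x1 = False, by the same count on the reduced clause set, 4 assignments work.
(One model: x1=F, x2=F, x3=F, x4=F, x5=F, x6=F.)
Total: 0 + 4 = 4.

4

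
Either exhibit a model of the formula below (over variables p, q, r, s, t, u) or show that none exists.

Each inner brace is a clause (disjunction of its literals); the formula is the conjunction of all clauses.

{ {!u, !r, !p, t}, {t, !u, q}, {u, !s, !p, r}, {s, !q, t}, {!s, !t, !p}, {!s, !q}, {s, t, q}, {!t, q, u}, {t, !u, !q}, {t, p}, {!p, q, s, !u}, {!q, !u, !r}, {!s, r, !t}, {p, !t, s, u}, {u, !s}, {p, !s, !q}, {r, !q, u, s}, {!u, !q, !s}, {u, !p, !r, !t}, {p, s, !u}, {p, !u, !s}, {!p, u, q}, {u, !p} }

p ↦ true,  q ↦ true,  r ↦ false,  s ↦ false,  t ↦ true,  u ↦ true

Branch on s: set s = false.
Branch on q: set q = true.
Unit clause (t) forces t = true.
Branch on u: set u = true.
Unit clause (!r) forces r = false.
Unit clause (p) forces p = true.
This assignment satisfies each clause.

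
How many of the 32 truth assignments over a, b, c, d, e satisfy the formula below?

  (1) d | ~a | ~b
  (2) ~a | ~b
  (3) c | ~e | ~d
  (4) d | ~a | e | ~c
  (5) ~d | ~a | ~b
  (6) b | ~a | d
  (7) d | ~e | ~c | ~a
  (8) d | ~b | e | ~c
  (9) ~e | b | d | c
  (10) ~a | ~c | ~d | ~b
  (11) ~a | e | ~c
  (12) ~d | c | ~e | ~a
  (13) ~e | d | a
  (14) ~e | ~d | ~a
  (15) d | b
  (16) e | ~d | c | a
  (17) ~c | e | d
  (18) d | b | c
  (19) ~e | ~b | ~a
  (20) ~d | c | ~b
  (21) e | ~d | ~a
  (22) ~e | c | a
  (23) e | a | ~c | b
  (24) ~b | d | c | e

3

There are 2^5 = 32 truth assignments over (a, b, c, d, e).
Split on c. With c = 1, the clauses containing c are satisfied and ~c drops from the rest; 3 of the 2^4 = 16 assignments to the other variables satisfy what remains.
With c = 0, by the same count on the reduced clause set, 0 assignments work.
Total: 3 + 0 = 3.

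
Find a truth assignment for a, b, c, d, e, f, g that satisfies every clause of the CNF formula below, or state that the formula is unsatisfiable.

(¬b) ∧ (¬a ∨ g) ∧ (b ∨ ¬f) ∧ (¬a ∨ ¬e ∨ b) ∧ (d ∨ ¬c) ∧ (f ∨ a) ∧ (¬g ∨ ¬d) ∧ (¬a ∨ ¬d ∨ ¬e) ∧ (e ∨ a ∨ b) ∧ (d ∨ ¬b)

a=True; b=False; c=False; d=False; e=False; f=False; g=True

(¬b) alone gives b = False.
(¬f) alone gives f = False.
(a) alone gives a = True.
(g) alone gives g = True.
(¬e) alone gives e = False.
(¬d) alone gives d = False.
(¬c) alone gives c = False.
All clauses are satisfied.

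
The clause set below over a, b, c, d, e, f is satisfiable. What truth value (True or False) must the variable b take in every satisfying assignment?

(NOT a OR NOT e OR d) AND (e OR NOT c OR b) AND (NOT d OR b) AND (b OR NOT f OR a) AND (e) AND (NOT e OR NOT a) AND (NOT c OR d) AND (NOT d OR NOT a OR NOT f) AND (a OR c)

True

Suppose b = false.
(NOT d) alone gives d = false.
(e) alone gives e = true.
(NOT a) alone gives a = false.
(NOT f) alone gives f = false.
(NOT c) alone gives c = false.
Now (c) is unsatisfied and unit — conflict.
So every satisfying assignment has b = True.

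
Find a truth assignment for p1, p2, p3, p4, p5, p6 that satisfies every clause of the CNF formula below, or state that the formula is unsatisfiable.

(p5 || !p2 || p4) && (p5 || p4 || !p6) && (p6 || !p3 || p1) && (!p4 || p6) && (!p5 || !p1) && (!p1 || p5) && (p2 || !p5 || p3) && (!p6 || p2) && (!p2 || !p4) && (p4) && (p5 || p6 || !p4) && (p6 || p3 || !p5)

UNSATISFIABLE

(p4) alone gives p4 = true.
(p6) alone gives p6 = true.
(p2) alone gives p2 = true.
But (!p2) is also a unit clause — contradiction.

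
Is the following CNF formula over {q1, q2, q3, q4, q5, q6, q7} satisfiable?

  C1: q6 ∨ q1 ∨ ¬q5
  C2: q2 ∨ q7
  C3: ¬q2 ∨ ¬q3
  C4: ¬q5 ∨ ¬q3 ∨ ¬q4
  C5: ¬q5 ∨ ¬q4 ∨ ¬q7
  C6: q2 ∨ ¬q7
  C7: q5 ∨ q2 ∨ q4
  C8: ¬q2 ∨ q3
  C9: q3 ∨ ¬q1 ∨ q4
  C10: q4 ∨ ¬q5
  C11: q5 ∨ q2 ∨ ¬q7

Branch on q2: set q2 = True.
The clause (¬q3) is unit, so q3 = False.
Now (q3) is unsatisfied and unit — conflict.
That branch fails; take q2 = False instead.
The clause (q7) is unit, so q7 = True.
Now (¬q7) is unsatisfied and unit — conflict.
Neither q2 = True nor q2 = False works.
No assignment satisfies every clause.

No, unsatisfiable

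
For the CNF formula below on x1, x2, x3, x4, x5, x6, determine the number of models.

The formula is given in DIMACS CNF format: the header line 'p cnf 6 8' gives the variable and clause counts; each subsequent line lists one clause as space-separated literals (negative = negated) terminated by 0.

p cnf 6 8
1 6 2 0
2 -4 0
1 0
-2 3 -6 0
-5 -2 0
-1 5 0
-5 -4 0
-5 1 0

4

There are 2^6 = 64 truth assignments over (x1, x2, x3, x4, x5, x6).
Split on x1. With x1 = True, the clauses containing x1 are satisfied and ¬x1 drops from the rest; 4 of the 2^5 = 32 assignments to the other variables satisfy what remains.
With x1 = False, by the same count on the reduced clause set, 0 assignments work.
Total: 4 + 0 = 4.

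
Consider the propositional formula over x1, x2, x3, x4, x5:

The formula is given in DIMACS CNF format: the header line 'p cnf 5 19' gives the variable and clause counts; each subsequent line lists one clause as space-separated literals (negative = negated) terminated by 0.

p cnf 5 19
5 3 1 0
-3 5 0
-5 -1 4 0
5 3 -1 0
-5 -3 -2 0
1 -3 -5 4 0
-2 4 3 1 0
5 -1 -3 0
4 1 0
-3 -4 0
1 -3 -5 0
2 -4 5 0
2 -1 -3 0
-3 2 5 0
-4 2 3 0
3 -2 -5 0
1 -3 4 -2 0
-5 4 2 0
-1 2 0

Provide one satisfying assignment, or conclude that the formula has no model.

Branch on x3: set x3 = False.
Branch on x5: set x5 = True.
The clause (¬x2) is unit, so x2 = False.
The clause (¬x4) is unit, so x4 = False.
Now (x4) is unsatisfied and unit — conflict.
Backtrack on x5: now try x5 = False.
The clause (x1) is unit, so x1 = True.
Now (¬x1) is unsatisfied and unit — conflict.
Either choice for x5 ends in contradiction.
Backtrack on x3: now try x3 = True.
The clause (x5) is unit, so x5 = True.
The clause (¬x2) is unit, so x2 = False.
The clause (¬x4) is unit, so x4 = False.
Now (x4) is unsatisfied and unit — conflict.
Either choice for x3 ends in contradiction.

UNSATISFIABLE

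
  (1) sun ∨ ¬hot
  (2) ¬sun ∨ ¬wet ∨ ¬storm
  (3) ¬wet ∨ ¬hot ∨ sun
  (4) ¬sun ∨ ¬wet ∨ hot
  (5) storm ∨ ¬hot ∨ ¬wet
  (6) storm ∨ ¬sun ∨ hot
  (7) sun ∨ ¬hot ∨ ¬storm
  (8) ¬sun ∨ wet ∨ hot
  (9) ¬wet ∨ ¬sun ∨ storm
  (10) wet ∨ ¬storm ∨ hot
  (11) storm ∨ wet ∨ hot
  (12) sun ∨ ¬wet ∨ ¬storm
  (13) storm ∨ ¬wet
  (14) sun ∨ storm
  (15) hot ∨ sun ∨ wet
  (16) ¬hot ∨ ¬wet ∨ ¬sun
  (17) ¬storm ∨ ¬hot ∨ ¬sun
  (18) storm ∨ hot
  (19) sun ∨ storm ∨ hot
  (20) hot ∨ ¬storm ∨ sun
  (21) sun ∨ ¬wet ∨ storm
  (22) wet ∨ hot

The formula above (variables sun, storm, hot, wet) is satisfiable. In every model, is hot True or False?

True

Suppose hot = False.
From the singleton clause (storm), storm = True.
From the singleton clause (wet), wet = True.
From the singleton clause (¬sun), sun = False.
But (sun) is also a unit clause — contradiction.
So every satisfying assignment has hot = True.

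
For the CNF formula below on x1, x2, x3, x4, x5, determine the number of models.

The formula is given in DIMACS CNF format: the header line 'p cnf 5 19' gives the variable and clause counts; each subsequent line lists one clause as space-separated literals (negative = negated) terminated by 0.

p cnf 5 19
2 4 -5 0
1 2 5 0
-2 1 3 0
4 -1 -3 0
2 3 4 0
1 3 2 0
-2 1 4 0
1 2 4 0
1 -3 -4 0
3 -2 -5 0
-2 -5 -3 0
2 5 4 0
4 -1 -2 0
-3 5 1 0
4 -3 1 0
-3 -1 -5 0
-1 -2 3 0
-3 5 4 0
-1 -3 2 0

3

There are 2^5 = 32 truth assignments over (x1, x2, x3, x4, x5).
Split on x5. With x5 = True, the clauses containing x5 are satisfied and ¬x5 drops from the rest; 1 of the 2^4 = 16 assignments to the other variables satisfy what remains.
With x5 = False, by the same count on the reduced clause set, 2 assignments work.
Total: 1 + 2 = 3.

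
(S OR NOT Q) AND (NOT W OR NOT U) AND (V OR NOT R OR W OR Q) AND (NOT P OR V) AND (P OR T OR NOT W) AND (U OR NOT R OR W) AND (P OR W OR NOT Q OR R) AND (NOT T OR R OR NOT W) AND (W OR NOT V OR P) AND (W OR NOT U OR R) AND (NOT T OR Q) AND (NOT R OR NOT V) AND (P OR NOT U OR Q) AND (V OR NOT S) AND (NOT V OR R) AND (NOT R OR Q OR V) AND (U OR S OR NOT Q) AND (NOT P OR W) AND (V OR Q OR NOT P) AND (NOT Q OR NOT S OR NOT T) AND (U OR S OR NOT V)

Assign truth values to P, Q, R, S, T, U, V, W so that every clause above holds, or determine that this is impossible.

Try S = false.
Unit clause (NOT Q) forces Q = false.
Unit clause (NOT T) forces T = false.
Try W = false.
Unit clause (NOT P) forces P = false.
Unit clause (NOT V) forces V = false.
Unit clause (NOT R) forces R = false.
Unit clause (NOT U) forces U = false.
This assignment satisfies each clause.

P=false; Q=false; R=false; S=false; T=false; U=false; V=false; W=false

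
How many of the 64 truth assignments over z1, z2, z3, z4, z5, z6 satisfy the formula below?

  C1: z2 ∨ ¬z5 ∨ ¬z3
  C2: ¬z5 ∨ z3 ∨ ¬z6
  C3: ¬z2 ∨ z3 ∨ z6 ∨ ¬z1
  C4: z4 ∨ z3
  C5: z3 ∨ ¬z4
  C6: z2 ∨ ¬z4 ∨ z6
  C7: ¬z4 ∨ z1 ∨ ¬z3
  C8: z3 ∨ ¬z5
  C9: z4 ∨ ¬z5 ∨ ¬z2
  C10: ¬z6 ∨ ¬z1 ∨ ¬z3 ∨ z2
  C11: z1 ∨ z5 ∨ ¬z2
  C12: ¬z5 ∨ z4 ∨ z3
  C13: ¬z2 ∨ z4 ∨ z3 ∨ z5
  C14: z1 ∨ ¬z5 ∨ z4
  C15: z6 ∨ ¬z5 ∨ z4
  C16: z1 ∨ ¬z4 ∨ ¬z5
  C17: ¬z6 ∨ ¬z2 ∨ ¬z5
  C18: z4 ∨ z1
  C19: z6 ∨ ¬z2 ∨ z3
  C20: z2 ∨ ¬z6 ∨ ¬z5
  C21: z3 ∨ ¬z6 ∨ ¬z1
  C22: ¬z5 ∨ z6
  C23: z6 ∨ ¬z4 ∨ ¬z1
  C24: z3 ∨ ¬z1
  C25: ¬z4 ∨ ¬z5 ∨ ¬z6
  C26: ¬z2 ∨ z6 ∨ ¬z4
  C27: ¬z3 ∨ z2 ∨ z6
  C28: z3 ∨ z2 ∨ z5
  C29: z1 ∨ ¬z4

There are 2^6 = 64 truth assignments over (z1, z2, z3, z4, z5, z6).
Split on z1. With z1 = True, the clauses containing z1 are satisfied and ¬z1 drops from the rest; 3 of the 2^5 = 32 assignments to the other variables satisfy what remains.
With z1 = False, by the same count on the reduced clause set, 0 assignments work.
(One model: z1=T, z2=T, z3=T, z4=F, z5=F, z6=F.)
Total: 3 + 0 = 3.

3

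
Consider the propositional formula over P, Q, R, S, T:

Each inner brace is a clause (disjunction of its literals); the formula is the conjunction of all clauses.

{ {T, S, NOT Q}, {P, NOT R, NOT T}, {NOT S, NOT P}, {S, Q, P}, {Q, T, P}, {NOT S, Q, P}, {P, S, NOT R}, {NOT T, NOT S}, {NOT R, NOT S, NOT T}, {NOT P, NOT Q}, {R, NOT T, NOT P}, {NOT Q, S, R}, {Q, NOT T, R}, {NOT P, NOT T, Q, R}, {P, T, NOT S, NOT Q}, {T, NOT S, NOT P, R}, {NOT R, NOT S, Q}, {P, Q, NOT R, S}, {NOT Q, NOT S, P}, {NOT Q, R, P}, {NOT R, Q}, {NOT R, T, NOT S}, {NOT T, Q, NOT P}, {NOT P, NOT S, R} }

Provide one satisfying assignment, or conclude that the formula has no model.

P: true, Q: false, R: false, S: false, T: false

Branch on S: set S = false.
Branch on T: set T = false.
From the singleton clause (NOT Q), Q = false.
From the singleton clause (P), P = true.
From the singleton clause (NOT R), R = false.
Every clause now holds.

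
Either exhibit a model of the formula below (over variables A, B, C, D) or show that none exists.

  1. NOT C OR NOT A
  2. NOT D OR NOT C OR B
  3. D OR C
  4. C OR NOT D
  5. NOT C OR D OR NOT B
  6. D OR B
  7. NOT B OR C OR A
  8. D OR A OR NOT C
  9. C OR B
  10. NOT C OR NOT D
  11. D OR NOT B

UNSATISFIABLE

Suppose C = false.
Unit clause (D) forces D = true.
But (NOT D) is also a unit clause — contradiction.
That branch fails; take C = true instead.
Unit clause (NOT A) forces A = false.
Unit clause (D) forces D = true.
But (NOT D) is also a unit clause — contradiction.
Both values of C lead to a conflict.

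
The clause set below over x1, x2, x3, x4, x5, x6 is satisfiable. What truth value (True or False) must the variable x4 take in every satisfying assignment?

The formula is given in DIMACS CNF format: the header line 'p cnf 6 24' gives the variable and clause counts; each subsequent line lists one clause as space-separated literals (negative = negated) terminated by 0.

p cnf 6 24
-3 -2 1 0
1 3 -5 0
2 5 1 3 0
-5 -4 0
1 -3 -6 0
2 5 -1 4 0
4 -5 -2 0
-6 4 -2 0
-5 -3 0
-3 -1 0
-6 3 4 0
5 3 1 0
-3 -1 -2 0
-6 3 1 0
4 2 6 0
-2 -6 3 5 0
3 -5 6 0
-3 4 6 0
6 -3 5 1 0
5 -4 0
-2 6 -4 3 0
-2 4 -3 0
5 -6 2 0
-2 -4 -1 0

Suppose x4 = True.
Unit clause (¬x5) forces x5 = False.
Now (x5) is unsatisfied and unit — conflict.
So every satisfying assignment has x4 = False.

False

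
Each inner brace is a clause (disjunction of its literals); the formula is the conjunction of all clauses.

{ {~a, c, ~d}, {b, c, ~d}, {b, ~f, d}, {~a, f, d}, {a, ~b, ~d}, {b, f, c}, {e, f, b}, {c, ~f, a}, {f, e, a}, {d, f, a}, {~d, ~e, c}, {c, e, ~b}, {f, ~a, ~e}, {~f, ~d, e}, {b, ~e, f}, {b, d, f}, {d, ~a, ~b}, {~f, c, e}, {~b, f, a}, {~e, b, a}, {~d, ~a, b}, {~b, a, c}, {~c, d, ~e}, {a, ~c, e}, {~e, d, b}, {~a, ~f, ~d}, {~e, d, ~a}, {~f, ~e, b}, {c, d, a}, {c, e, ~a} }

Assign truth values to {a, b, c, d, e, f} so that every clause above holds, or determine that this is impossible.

Case a = 1:
Case c = 1:
Case f = 0:
From the singleton clause (d), d = 1.
From the singleton clause (~e), e = 0.
From the singleton clause (b), b = 1.
All clauses are satisfied.

a: 1, b: 1, c: 1, d: 1, e: 0, f: 0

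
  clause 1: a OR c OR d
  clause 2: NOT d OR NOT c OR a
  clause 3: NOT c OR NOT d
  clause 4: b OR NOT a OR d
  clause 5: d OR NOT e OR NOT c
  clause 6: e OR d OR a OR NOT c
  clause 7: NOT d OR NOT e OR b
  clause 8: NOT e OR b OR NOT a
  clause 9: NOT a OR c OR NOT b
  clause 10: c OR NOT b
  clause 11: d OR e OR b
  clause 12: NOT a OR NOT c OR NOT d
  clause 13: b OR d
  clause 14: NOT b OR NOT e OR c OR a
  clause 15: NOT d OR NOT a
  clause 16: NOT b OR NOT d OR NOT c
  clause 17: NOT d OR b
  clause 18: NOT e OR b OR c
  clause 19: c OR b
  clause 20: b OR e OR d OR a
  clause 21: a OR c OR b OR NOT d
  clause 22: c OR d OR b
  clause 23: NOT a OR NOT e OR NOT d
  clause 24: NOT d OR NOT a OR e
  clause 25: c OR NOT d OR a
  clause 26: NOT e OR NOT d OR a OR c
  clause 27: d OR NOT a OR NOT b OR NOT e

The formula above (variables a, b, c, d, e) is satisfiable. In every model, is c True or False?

True

Suppose c = false.
Unit clause (NOT b) forces b = false.
But (b) is also a unit clause — contradiction.
So every satisfying assignment has c = True.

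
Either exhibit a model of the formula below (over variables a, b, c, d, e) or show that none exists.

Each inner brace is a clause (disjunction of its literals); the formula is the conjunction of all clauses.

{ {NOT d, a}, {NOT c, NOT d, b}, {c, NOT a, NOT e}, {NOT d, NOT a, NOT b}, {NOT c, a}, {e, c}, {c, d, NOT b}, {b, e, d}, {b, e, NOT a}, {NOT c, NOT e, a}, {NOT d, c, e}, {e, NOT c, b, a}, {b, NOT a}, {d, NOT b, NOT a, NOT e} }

Try d = false.
Try c = false.
Unit clause (e) forces e = true.
Unit clause (NOT a) forces a = false.
Unit clause (NOT b) forces b = false.
All clauses are satisfied.

a: false,  b: false,  c: false,  d: false,  e: true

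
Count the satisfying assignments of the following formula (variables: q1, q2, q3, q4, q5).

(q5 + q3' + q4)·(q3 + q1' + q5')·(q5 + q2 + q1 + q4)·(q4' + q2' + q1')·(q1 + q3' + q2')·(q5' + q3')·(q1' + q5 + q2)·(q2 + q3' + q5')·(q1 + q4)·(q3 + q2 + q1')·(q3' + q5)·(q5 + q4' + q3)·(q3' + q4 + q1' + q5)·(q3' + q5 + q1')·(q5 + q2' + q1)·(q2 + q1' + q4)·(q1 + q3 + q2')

There are 2^5 = 32 truth assignments over (q1, q2, q3, q4, q5).
Split on q3. With q3 = 1, the clauses containing q3 are satisfied and q3' drops from the rest; 0 of the 2^4 = 16 assignments to the other variables satisfy what remains.
With q3 = 0, by the same count on the reduced clause set, 2 assignments work.
Total: 0 + 2 = 2.

2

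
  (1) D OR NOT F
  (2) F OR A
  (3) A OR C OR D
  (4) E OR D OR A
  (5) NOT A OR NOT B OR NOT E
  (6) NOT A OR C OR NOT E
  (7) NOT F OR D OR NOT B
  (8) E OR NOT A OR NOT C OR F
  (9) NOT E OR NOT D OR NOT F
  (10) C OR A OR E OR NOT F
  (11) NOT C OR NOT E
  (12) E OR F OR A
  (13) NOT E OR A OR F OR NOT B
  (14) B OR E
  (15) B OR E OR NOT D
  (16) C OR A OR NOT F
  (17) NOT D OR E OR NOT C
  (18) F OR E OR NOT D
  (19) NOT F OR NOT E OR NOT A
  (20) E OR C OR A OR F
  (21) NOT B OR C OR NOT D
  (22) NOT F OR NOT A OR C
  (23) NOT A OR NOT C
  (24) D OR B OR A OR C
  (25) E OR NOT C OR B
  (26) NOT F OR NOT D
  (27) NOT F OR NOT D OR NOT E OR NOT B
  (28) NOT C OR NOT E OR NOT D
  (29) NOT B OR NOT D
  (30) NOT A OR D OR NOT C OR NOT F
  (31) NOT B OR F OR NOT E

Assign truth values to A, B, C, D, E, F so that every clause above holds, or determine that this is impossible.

A: true, B: true, C: false, D: false, E: false, F: false

Branch on D: set D = false.
Unit clause (NOT F) forces F = false.
Unit clause (A) forces A = true.
Unit clause (NOT C) forces C = false.
Unit clause (NOT E) forces E = false.
Unit clause (B) forces B = true.
This assignment satisfies each clause.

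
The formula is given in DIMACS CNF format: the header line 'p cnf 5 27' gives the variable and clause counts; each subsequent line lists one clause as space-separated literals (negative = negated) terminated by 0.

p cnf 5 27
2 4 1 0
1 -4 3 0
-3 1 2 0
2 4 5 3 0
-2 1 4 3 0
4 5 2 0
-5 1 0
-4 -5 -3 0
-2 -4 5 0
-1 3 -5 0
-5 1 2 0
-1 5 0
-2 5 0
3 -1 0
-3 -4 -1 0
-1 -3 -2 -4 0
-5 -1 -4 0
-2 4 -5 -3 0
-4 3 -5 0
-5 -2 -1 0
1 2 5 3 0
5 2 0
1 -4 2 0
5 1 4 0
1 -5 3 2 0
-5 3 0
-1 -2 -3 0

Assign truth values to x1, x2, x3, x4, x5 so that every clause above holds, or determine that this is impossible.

x1=True; x2=False; x3=True; x4=False; x5=True

Branch on x5: set x5 = True.
Unit clause (x1) forces x1 = True.
Unit clause (x3) forces x3 = True.
Unit clause (¬x4) forces x4 = False.
Unit clause (¬x2) forces x2 = False.
This assignment satisfies each clause.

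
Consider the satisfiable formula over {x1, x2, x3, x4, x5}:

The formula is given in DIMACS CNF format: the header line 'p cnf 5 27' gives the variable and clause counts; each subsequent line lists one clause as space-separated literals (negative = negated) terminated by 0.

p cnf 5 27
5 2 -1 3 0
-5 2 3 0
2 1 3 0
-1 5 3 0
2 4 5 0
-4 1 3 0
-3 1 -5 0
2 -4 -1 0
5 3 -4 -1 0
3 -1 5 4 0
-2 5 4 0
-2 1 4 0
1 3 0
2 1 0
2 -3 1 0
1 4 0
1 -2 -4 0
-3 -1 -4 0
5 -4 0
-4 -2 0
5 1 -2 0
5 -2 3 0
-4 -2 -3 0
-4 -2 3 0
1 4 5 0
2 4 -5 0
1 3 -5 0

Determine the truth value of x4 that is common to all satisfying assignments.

Suppose x4 = True.
(x5) alone gives x5 = True.
(¬x2) alone gives x2 = False.
(x3) alone gives x3 = True.
(x1) alone gives x1 = True.
Now (¬x1) is unsatisfied and unit — conflict.
So every satisfying assignment has x4 = False.

False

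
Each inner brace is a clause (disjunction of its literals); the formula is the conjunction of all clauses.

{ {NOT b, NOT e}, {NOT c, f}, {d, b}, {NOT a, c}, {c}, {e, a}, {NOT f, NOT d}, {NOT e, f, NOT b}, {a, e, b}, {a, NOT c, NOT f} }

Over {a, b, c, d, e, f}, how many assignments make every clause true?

There are 2^6 = 64 truth assignments over (a, b, c, d, e, f).
Split on a. With a = true, the clauses containing a are satisfied and NOT a drops from the rest; 1 of the 2^5 = 32 assignments to the other variables satisfy what remains.
With a = false, by the same count on the reduced clause set, 0 assignments work.
Total: 1 + 0 = 1.

1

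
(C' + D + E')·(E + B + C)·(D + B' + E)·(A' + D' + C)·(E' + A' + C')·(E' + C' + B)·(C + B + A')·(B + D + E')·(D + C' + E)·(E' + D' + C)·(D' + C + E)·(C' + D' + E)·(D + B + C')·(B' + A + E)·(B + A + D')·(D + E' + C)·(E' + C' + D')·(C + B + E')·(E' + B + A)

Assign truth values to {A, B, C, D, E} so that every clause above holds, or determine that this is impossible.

Suppose C = 0.
Suppose E = 1.
The clause (D') is unit, so D = 0.
But (D) is also a unit clause — contradiction.
Backtrack on E: now try E = 0.
The clause (B) is unit, so B = 1.
The clause (D) is unit, so D = 1.
But (D') is also a unit clause — contradiction.
Both values of E lead to a conflict.
Backtrack on C: now try C = 1.
Suppose D = 1.
The clause (E) is unit, so E = 1.
But (E') is also a unit clause — contradiction.
Backtrack on D: now try D = 0.
The clause (E') is unit, so E = 0.
But (E) is also a unit clause — contradiction.
Both values of D lead to a conflict.
Both values of C lead to a conflict.

UNSATISFIABLE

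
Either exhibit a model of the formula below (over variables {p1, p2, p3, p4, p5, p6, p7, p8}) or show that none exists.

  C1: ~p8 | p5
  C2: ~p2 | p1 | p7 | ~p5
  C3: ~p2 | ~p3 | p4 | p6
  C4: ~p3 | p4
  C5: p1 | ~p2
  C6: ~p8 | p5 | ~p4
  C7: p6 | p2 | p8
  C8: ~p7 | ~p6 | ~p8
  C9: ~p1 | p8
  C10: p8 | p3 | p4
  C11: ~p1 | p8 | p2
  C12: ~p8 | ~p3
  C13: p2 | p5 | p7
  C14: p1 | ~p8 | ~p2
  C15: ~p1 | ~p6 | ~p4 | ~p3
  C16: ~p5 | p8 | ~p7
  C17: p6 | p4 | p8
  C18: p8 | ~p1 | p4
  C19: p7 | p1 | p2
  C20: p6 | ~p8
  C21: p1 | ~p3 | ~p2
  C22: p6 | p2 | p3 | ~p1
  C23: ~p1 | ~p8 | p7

p1 ↦ 0, p2 ↦ 0, p3 ↦ 0, p4 ↦ 1, p5 ↦ 0, p6 ↦ 1, p7 ↦ 1, p8 ↦ 0

Suppose p8 = 0.
(~p1) alone gives p1 = 0.
(~p2) alone gives p2 = 0.
(p6) alone gives p6 = 1.
(p7) alone gives p7 = 1.
(~p5) alone gives p5 = 0.
Suppose p3 = 0.
(p4) alone gives p4 = 1.
All clauses are satisfied.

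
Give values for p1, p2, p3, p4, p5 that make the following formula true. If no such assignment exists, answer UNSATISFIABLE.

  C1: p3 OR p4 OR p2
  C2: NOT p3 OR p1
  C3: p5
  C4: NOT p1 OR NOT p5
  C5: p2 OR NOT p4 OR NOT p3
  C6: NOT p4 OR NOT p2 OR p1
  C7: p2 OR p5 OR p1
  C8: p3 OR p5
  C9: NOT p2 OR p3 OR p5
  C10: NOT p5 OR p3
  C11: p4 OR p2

(p5) alone gives p5 = true.
(NOT p1) alone gives p1 = false.
(NOT p3) alone gives p3 = false.
That conflicts with the unit clause (p3).

UNSATISFIABLE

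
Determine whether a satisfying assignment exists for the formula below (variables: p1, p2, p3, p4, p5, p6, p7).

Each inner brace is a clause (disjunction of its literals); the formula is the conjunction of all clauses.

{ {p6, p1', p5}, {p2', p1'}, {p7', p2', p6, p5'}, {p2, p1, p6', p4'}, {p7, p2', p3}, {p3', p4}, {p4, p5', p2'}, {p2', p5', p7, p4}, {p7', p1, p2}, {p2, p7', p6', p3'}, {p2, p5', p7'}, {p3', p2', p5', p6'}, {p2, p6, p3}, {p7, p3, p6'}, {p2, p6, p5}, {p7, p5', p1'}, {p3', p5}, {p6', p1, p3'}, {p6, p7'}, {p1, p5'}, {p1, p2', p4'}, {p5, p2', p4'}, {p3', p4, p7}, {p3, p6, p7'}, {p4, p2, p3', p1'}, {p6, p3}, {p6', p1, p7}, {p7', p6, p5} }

Yes, satisfiable

Suppose p2 = 0.
Suppose p3 = 0.
Unit clause (p6) forces p6 = 1.
Unit clause (p7) forces p7 = 1.
Unit clause (p1) forces p1 = 1.
Unit clause (p5') forces p5 = 0.
No clause remains; p4 is free.
A satisfying assignment: p1=1,  p2=0,  p3=0,  p4=1,  p5=0,  p6=1,  p7=1.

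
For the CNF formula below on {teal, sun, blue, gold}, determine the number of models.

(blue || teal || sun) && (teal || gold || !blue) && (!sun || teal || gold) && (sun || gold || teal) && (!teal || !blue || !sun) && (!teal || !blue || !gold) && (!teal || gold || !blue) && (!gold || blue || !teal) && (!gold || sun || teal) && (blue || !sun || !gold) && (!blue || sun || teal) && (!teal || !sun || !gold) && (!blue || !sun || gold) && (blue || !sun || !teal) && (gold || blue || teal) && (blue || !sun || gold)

There are 2^4 = 16 truth assignments over (teal, sun, blue, gold).
Split on blue. With blue = true, the clauses containing blue are satisfied and !blue drops from the rest; 1 of the 2^3 = 8 assignments to the other variables satisfy what remains.
With blue = false, by the same count on the reduced clause set, 1 assignment works.
(One model: teal=F, sun=T, blue=T, gold=T.)
Total: 1 + 1 = 2.

2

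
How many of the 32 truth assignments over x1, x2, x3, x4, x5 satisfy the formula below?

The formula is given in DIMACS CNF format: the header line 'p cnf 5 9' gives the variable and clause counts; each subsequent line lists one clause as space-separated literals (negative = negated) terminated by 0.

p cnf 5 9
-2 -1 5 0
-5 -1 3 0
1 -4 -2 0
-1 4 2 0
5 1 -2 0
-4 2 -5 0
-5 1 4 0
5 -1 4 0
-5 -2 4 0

7

There are 2^5 = 32 truth assignments over (x1, x2, x3, x4, x5).
Split on x5. With x5 = True, the clauses containing x5 are satisfied and ¬x5 drops from the rest; 1 of the 2^4 = 16 assignments to the other variables satisfy what remains.
With x5 = False, by the same count on the reduced clause set, 6 assignments work.
(One model: x1=F, x2=F, x3=F, x4=F, x5=F.)
Total: 1 + 6 = 7.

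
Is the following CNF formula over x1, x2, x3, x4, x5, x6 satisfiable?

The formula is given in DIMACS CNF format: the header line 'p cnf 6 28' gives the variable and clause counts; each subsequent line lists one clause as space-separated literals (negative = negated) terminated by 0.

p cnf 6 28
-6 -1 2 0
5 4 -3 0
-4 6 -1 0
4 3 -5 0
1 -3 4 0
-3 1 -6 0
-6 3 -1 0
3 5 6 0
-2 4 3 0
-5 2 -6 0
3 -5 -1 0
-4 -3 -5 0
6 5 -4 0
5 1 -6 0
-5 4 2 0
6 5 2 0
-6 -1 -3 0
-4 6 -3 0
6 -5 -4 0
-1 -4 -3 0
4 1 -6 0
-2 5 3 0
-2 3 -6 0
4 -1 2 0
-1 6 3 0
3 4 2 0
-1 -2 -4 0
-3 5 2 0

Satisfiable

Suppose x6 = False.
Suppose x4 = False.
Suppose x5 = True.
From the singleton clause (x3), x3 = True.
From the singleton clause (x1), x1 = True.
From the singleton clause (x2), x2 = True.
All clauses are satisfied.
A satisfying assignment: x1: True, x2: True, x3: True, x4: False, x5: True, x6: False.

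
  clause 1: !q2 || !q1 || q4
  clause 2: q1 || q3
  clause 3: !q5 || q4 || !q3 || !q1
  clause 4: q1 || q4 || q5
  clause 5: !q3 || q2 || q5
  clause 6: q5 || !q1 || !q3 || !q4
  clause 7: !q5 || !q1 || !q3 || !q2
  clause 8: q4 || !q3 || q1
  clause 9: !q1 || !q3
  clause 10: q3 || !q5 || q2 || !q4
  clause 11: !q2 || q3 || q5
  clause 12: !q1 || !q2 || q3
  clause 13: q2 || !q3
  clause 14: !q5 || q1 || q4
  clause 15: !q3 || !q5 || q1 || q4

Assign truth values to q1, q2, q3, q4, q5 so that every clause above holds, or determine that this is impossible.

Suppose q1 = true.
(!q3) alone gives q3 = false.
(!q2) alone gives q2 = false.
Suppose q5 = false.
No clause remains; q4 is free.

q1=true, q2=false, q3=false, q4=false, q5=false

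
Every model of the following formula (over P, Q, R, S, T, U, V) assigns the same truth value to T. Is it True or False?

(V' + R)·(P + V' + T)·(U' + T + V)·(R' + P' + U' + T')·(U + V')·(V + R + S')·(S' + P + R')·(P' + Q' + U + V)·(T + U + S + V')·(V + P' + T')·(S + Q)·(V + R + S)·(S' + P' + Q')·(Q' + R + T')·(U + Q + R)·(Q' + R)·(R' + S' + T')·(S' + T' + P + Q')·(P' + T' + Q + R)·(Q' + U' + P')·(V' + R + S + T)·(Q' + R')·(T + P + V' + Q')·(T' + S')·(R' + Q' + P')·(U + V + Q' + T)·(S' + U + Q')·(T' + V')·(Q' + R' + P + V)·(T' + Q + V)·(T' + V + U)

Suppose T = 1.
The clause (S') is unit, so S = 0.
The clause (Q) is unit, so Q = 1.
The clause (R) is unit, so R = 1.
That conflicts with the unit clause (R').
So every satisfying assignment has T = False.

False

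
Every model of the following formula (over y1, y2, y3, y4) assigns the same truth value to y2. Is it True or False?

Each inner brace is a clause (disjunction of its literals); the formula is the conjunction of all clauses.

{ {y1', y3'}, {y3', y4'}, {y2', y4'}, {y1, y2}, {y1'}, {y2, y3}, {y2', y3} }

True

Suppose y2 = 0.
From the singleton clause (y1), y1 = 1.
That conflicts with the unit clause (y1').
So every satisfying assignment has y2 = True.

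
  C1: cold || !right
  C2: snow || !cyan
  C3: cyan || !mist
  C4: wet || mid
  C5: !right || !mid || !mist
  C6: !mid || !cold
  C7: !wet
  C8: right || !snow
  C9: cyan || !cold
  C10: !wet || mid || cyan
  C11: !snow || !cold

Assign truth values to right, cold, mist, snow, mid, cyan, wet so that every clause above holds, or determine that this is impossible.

right: false; cold: false; mist: false; snow: false; mid: true; cyan: false; wet: false

The clause (!wet) is unit, so wet = false.
The clause (mid) is unit, so mid = true.
The clause (!cold) is unit, so cold = false.
The clause (!right) is unit, so right = false.
The clause (!snow) is unit, so snow = false.
The clause (!cyan) is unit, so cyan = false.
The clause (!mist) is unit, so mist = false.
All clauses are satisfied.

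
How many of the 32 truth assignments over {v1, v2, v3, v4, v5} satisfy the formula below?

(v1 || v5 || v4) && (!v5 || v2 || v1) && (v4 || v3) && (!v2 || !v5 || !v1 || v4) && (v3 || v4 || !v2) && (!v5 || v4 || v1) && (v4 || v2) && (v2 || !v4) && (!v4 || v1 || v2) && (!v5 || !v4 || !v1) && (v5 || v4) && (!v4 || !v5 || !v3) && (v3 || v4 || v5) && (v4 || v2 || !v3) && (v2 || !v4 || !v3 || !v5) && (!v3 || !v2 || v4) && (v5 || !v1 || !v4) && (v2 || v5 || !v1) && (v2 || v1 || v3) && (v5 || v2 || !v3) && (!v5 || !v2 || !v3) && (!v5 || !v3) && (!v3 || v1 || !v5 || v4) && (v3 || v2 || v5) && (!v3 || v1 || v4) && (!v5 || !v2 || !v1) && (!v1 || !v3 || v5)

3

There are 2^5 = 32 truth assignments over (v1, v2, v3, v4, v5).
Split on v1. With v1 = true, the clauses containing v1 are satisfied and !v1 drops from the rest; 0 of the 2^4 = 16 assignments to the other variables satisfy what remains.
With v1 = false, by the same count on the reduced clause set, 3 assignments work.
(One model: v1=F, v2=T, v3=F, v4=T, v5=F.)
Total: 0 + 3 = 3.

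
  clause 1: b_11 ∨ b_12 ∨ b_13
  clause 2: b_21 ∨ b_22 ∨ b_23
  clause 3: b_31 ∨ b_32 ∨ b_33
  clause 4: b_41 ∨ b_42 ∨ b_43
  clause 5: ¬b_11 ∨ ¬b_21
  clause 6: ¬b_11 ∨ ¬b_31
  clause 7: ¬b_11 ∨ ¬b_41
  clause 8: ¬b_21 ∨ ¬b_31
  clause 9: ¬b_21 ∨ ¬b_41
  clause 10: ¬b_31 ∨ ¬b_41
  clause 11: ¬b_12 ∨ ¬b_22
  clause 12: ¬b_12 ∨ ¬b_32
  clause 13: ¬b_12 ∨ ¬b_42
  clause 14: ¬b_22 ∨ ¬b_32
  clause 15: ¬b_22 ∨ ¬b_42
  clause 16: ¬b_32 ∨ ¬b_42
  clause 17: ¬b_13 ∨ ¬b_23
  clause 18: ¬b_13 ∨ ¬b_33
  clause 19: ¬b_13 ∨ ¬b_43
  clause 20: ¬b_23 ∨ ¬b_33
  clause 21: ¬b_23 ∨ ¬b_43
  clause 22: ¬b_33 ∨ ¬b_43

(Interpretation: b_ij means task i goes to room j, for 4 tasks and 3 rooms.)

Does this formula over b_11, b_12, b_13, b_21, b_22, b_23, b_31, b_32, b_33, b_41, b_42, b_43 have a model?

No, unsatisfiable

Branch on b_11: set b_11 = False.
Branch on b_12: set b_12 = True.
(¬b_22) alone gives b_22 = False.
(¬b_32) alone gives b_32 = False.
(¬b_42) alone gives b_42 = False.
Branch on b_21: set b_21 = True.
(¬b_31) alone gives b_31 = False.
(b_33) alone gives b_33 = True.
(¬b_41) alone gives b_41 = False.
(b_43) alone gives b_43 = True.
That conflicts with the unit clause (¬b_43).
So b_21 must be the other value — set b_21 = False.
(b_23) alone gives b_23 = True.
(¬b_13) alone gives b_13 = False.
(¬b_33) alone gives b_33 = False.
(b_31) alone gives b_31 = True.
(¬b_41) alone gives b_41 = False.
(b_43) alone gives b_43 = True.
That conflicts with the unit clause (¬b_43).
Either choice for b_21 ends in contradiction.
So b_12 must be the other value — set b_12 = False.
(b_13) alone gives b_13 = True.
(¬b_23) alone gives b_23 = False.
(¬b_33) alone gives b_33 = False.
(¬b_43) alone gives b_43 = False.
Branch on b_21: set b_21 = True.
(¬b_31) alone gives b_31 = False.
(b_32) alone gives b_32 = True.
(¬b_41) alone gives b_41 = False.
(b_42) alone gives b_42 = True.
That conflicts with the unit clause (¬b_42).
So b_21 must be the other value — set b_21 = False.
(b_22) alone gives b_22 = True.
(¬b_32) alone gives b_32 = False.
(b_31) alone gives b_31 = True.
(¬b_41) alone gives b_41 = False.
(b_42) alone gives b_42 = True.
That conflicts with the unit clause (¬b_42).
Either choice for b_21 ends in contradiction.
Either choice for b_12 ends in contradiction.
So b_11 must be the other value — set b_11 = True.
(¬b_21) alone gives b_21 = False.
(¬b_31) alone gives b_31 = False.
(¬b_41) alone gives b_41 = False.
Branch on b_22: set b_22 = True.
(¬b_12) alone gives b_12 = False.
(¬b_32) alone gives b_32 = False.
(b_33) alone gives b_33 = True.
(¬b_42) alone gives b_42 = False.
(b_43) alone gives b_43 = True.
That conflicts with the unit clause (¬b_43).
So b_22 must be the other value — set b_22 = False.
(b_23) alone gives b_23 = True.
(¬b_13) alone gives b_13 = False.
(¬b_33) alone gives b_33 = False.
(b_32) alone gives b_32 = True.
(¬b_12) alone gives b_12 = False.
(¬b_42) alone gives b_42 = False.
(b_43) alone gives b_43 = True.
That conflicts with the unit clause (¬b_43).
Either choice for b_22 ends in contradiction.
Either choice for b_11 ends in contradiction.
No assignment satisfies every clause.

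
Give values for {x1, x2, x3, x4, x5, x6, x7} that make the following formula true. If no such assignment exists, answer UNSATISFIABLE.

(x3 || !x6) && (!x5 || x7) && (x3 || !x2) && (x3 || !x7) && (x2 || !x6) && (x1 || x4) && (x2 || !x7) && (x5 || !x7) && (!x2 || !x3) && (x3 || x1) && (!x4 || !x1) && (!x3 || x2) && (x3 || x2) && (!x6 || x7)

UNSATISFIABLE

Suppose x3 = true.
From the singleton clause (!x2), x2 = false.
But (x2) is also a unit clause — contradiction.
So x3 must be the other value — set x3 = false.
From the singleton clause (!x6), x6 = false.
From the singleton clause (!x2), x2 = false.
But (x2) is also a unit clause — contradiction.
Both values of x3 lead to a conflict.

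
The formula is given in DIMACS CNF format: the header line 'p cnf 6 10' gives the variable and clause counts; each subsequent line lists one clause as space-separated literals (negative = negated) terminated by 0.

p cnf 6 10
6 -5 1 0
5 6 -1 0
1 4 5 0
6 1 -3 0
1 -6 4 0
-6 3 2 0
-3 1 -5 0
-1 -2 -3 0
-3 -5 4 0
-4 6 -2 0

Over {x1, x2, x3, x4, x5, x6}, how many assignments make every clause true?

There are 2^6 = 64 truth assignments over (x1, x2, x3, x4, x5, x6).
Split on x4. With x4 = True, the clauses containing x4 are satisfied and ¬x4 drops from the rest; 11 of the 2^5 = 32 assignments to the other variables satisfy what remains.
With x4 = False, by the same count on the reduced clause set, 5 assignments work.
(One model: x1=F, x2=F, x3=F, x4=T, x5=F, x6=F.)
Total: 11 + 5 = 16.

16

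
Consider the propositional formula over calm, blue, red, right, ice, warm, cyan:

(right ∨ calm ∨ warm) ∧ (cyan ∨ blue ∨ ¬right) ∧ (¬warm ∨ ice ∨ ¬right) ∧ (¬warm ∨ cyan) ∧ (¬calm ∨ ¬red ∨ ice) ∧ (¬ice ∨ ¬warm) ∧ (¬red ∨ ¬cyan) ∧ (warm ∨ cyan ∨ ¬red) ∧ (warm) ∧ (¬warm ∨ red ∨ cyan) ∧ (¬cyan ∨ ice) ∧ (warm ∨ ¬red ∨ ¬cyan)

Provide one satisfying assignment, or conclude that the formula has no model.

(warm) alone gives warm = True.
(cyan) alone gives cyan = True.
(¬ice) alone gives ice = False.
That conflicts with the unit clause (ice).

UNSATISFIABLE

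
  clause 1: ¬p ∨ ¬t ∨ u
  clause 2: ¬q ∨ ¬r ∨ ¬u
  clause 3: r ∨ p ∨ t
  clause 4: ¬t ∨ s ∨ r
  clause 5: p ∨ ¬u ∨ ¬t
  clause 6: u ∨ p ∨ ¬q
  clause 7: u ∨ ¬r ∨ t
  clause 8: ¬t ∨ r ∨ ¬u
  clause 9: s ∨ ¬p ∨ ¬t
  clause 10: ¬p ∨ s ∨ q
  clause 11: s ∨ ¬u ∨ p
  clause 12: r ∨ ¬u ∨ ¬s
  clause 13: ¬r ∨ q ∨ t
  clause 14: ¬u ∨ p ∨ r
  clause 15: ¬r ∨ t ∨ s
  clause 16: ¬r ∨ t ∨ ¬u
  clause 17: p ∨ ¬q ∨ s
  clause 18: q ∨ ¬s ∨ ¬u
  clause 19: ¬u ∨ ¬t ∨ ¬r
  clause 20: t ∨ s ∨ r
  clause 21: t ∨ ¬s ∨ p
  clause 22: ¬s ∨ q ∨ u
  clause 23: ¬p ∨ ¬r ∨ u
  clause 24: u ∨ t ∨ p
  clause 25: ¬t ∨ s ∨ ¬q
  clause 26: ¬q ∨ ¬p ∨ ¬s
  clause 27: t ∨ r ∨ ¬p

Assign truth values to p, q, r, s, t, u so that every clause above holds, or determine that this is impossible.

Try p = False.
Try r = True.
Try q = False.
(t) alone gives t = True.
(¬u) alone gives u = False.
(¬s) alone gives s = False.
This assignment satisfies each clause.

p=False, q=False, r=True, s=False, t=True, u=False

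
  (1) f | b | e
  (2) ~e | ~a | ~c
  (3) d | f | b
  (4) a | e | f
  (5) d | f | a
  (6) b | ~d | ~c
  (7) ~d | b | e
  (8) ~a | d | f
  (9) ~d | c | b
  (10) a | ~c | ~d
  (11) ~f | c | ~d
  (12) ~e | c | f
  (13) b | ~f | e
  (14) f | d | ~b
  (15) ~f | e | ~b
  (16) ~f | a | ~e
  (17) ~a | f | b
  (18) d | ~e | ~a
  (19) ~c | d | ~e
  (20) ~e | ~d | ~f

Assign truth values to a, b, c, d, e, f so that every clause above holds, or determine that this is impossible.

Branch on f: set f = 0.
Branch on b: set b = 1.
The clause (d) is unit, so d = 1.
Branch on a: set a = 1.
Branch on e: set e = 0.
Every clause is now satisfied; c is unconstrained.

a=1; b=1; c=1; d=1; e=0; f=0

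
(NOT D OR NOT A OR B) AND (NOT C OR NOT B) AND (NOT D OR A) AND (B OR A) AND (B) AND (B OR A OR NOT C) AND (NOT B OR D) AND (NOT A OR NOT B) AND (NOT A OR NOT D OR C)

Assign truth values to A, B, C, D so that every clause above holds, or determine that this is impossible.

UNSATISFIABLE

From the singleton clause (B), B = true.
From the singleton clause (NOT C), C = false.
From the singleton clause (D), D = true.
From the singleton clause (A), A = true.
But (NOT A) is also a unit clause — contradiction.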